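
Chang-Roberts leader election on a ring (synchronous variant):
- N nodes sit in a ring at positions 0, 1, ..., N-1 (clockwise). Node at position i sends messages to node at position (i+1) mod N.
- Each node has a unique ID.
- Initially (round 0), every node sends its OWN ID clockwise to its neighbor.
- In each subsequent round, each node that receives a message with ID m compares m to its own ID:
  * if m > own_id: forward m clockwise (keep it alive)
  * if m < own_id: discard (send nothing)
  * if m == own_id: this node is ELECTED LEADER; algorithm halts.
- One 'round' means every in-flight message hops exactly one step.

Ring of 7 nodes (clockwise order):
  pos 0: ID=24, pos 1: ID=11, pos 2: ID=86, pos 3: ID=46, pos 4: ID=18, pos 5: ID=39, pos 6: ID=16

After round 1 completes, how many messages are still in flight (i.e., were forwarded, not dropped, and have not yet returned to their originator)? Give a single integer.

Answer: 4

Derivation:
Round 1: pos1(id11) recv 24: fwd; pos2(id86) recv 11: drop; pos3(id46) recv 86: fwd; pos4(id18) recv 46: fwd; pos5(id39) recv 18: drop; pos6(id16) recv 39: fwd; pos0(id24) recv 16: drop
After round 1: 4 messages still in flight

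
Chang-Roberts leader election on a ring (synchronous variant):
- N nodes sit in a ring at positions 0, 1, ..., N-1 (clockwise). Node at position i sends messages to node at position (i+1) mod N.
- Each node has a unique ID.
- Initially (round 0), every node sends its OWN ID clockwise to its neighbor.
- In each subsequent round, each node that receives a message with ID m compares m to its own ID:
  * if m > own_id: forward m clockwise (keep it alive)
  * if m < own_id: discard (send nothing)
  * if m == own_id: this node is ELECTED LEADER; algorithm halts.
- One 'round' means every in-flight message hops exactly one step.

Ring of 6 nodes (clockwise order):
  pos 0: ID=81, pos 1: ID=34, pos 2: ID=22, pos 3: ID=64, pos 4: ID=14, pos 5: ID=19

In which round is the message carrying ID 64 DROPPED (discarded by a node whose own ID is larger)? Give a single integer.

Round 1: pos1(id34) recv 81: fwd; pos2(id22) recv 34: fwd; pos3(id64) recv 22: drop; pos4(id14) recv 64: fwd; pos5(id19) recv 14: drop; pos0(id81) recv 19: drop
Round 2: pos2(id22) recv 81: fwd; pos3(id64) recv 34: drop; pos5(id19) recv 64: fwd
Round 3: pos3(id64) recv 81: fwd; pos0(id81) recv 64: drop
Round 4: pos4(id14) recv 81: fwd
Round 5: pos5(id19) recv 81: fwd
Round 6: pos0(id81) recv 81: ELECTED
Message ID 64 originates at pos 3; dropped at pos 0 in round 3

Answer: 3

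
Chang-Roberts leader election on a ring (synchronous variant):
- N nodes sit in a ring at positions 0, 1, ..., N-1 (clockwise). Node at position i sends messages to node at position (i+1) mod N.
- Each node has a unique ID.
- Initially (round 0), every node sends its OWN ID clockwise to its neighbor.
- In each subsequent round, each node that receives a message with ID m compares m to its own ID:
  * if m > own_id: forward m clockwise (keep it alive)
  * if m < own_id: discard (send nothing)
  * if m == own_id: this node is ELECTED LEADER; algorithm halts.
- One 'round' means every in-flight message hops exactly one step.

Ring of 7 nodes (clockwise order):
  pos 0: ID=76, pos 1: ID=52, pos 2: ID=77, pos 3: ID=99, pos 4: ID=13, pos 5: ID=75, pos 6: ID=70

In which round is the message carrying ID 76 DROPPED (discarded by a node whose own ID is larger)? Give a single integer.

Answer: 2

Derivation:
Round 1: pos1(id52) recv 76: fwd; pos2(id77) recv 52: drop; pos3(id99) recv 77: drop; pos4(id13) recv 99: fwd; pos5(id75) recv 13: drop; pos6(id70) recv 75: fwd; pos0(id76) recv 70: drop
Round 2: pos2(id77) recv 76: drop; pos5(id75) recv 99: fwd; pos0(id76) recv 75: drop
Round 3: pos6(id70) recv 99: fwd
Round 4: pos0(id76) recv 99: fwd
Round 5: pos1(id52) recv 99: fwd
Round 6: pos2(id77) recv 99: fwd
Round 7: pos3(id99) recv 99: ELECTED
Message ID 76 originates at pos 0; dropped at pos 2 in round 2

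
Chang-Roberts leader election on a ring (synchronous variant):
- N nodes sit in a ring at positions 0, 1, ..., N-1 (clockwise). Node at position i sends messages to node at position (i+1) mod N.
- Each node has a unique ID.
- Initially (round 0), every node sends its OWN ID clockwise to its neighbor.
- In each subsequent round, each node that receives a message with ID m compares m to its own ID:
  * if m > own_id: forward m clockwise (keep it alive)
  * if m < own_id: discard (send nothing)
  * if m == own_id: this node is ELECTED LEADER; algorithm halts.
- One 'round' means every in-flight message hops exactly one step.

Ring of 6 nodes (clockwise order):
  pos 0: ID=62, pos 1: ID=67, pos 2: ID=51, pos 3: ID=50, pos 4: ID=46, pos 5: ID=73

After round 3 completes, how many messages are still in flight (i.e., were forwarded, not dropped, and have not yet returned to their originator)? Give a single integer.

Answer: 2

Derivation:
Round 1: pos1(id67) recv 62: drop; pos2(id51) recv 67: fwd; pos3(id50) recv 51: fwd; pos4(id46) recv 50: fwd; pos5(id73) recv 46: drop; pos0(id62) recv 73: fwd
Round 2: pos3(id50) recv 67: fwd; pos4(id46) recv 51: fwd; pos5(id73) recv 50: drop; pos1(id67) recv 73: fwd
Round 3: pos4(id46) recv 67: fwd; pos5(id73) recv 51: drop; pos2(id51) recv 73: fwd
After round 3: 2 messages still in flight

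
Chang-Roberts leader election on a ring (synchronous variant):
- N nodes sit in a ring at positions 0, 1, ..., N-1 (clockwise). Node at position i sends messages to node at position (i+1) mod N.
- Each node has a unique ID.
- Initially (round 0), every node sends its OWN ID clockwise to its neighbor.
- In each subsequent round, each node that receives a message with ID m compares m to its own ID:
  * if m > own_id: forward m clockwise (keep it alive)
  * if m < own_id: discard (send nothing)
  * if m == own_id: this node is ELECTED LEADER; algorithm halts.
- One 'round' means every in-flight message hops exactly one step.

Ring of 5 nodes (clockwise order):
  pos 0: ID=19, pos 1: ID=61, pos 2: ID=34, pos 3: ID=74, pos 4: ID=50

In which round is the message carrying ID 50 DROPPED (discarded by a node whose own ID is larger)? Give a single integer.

Round 1: pos1(id61) recv 19: drop; pos2(id34) recv 61: fwd; pos3(id74) recv 34: drop; pos4(id50) recv 74: fwd; pos0(id19) recv 50: fwd
Round 2: pos3(id74) recv 61: drop; pos0(id19) recv 74: fwd; pos1(id61) recv 50: drop
Round 3: pos1(id61) recv 74: fwd
Round 4: pos2(id34) recv 74: fwd
Round 5: pos3(id74) recv 74: ELECTED
Message ID 50 originates at pos 4; dropped at pos 1 in round 2

Answer: 2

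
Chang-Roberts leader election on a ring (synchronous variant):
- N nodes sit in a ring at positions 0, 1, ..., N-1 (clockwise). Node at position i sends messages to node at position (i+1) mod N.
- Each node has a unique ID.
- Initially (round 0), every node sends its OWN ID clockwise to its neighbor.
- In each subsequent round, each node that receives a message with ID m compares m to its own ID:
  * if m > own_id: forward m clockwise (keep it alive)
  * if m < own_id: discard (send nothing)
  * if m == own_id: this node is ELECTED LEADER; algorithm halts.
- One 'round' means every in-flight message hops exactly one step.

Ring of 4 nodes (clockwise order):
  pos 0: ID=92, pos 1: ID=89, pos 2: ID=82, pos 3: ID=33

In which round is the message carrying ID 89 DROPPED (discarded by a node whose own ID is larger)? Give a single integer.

Round 1: pos1(id89) recv 92: fwd; pos2(id82) recv 89: fwd; pos3(id33) recv 82: fwd; pos0(id92) recv 33: drop
Round 2: pos2(id82) recv 92: fwd; pos3(id33) recv 89: fwd; pos0(id92) recv 82: drop
Round 3: pos3(id33) recv 92: fwd; pos0(id92) recv 89: drop
Round 4: pos0(id92) recv 92: ELECTED
Message ID 89 originates at pos 1; dropped at pos 0 in round 3

Answer: 3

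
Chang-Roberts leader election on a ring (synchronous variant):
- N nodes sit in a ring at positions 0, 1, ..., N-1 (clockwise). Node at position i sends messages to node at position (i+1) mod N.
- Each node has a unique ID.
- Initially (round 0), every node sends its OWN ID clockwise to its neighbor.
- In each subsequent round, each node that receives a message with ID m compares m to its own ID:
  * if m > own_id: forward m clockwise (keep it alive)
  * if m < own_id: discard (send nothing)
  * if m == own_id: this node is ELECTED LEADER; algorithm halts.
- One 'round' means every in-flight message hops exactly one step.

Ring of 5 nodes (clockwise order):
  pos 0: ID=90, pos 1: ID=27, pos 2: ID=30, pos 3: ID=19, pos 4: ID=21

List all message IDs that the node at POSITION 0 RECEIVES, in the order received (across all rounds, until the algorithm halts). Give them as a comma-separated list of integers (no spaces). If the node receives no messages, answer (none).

Round 1: pos1(id27) recv 90: fwd; pos2(id30) recv 27: drop; pos3(id19) recv 30: fwd; pos4(id21) recv 19: drop; pos0(id90) recv 21: drop
Round 2: pos2(id30) recv 90: fwd; pos4(id21) recv 30: fwd
Round 3: pos3(id19) recv 90: fwd; pos0(id90) recv 30: drop
Round 4: pos4(id21) recv 90: fwd
Round 5: pos0(id90) recv 90: ELECTED

Answer: 21,30,90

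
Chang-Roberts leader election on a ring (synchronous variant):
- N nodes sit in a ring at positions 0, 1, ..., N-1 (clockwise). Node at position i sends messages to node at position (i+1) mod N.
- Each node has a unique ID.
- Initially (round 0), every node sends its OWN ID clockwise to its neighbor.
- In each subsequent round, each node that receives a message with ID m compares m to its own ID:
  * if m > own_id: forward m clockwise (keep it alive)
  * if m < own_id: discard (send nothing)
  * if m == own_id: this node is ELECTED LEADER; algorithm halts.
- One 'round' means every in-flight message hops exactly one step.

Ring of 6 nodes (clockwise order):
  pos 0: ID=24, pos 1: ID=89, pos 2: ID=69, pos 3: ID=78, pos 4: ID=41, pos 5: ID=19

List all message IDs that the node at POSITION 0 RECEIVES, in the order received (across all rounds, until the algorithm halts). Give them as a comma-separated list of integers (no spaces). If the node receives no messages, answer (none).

Round 1: pos1(id89) recv 24: drop; pos2(id69) recv 89: fwd; pos3(id78) recv 69: drop; pos4(id41) recv 78: fwd; pos5(id19) recv 41: fwd; pos0(id24) recv 19: drop
Round 2: pos3(id78) recv 89: fwd; pos5(id19) recv 78: fwd; pos0(id24) recv 41: fwd
Round 3: pos4(id41) recv 89: fwd; pos0(id24) recv 78: fwd; pos1(id89) recv 41: drop
Round 4: pos5(id19) recv 89: fwd; pos1(id89) recv 78: drop
Round 5: pos0(id24) recv 89: fwd
Round 6: pos1(id89) recv 89: ELECTED

Answer: 19,41,78,89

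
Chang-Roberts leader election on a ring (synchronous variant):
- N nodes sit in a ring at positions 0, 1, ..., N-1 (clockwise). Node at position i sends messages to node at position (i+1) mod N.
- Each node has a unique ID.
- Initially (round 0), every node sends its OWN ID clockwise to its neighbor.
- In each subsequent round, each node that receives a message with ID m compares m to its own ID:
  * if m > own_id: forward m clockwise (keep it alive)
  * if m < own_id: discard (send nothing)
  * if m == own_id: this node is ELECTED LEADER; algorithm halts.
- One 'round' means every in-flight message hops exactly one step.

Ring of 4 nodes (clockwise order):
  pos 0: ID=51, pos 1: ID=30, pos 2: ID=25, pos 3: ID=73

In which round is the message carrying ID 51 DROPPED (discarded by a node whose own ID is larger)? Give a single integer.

Answer: 3

Derivation:
Round 1: pos1(id30) recv 51: fwd; pos2(id25) recv 30: fwd; pos3(id73) recv 25: drop; pos0(id51) recv 73: fwd
Round 2: pos2(id25) recv 51: fwd; pos3(id73) recv 30: drop; pos1(id30) recv 73: fwd
Round 3: pos3(id73) recv 51: drop; pos2(id25) recv 73: fwd
Round 4: pos3(id73) recv 73: ELECTED
Message ID 51 originates at pos 0; dropped at pos 3 in round 3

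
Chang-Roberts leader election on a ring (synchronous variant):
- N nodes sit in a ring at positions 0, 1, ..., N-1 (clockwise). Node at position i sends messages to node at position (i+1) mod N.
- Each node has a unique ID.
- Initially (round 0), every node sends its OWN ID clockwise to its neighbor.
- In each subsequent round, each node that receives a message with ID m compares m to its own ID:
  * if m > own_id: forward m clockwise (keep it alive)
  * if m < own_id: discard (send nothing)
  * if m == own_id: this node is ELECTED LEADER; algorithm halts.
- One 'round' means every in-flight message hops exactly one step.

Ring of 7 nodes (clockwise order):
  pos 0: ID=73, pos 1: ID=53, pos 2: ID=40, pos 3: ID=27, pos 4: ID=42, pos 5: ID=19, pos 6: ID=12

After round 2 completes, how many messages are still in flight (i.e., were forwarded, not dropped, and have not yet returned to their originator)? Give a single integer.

Answer: 3

Derivation:
Round 1: pos1(id53) recv 73: fwd; pos2(id40) recv 53: fwd; pos3(id27) recv 40: fwd; pos4(id42) recv 27: drop; pos5(id19) recv 42: fwd; pos6(id12) recv 19: fwd; pos0(id73) recv 12: drop
Round 2: pos2(id40) recv 73: fwd; pos3(id27) recv 53: fwd; pos4(id42) recv 40: drop; pos6(id12) recv 42: fwd; pos0(id73) recv 19: drop
After round 2: 3 messages still in flight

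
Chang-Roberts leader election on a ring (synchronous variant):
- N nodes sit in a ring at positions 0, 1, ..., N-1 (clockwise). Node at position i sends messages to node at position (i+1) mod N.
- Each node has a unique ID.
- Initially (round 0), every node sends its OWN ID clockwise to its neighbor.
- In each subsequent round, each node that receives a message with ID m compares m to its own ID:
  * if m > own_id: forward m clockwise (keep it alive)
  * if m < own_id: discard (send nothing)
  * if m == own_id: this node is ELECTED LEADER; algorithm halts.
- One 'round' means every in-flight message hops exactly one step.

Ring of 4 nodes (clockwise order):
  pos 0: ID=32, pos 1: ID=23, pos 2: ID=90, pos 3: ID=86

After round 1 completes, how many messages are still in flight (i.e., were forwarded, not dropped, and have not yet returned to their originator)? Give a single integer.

Answer: 3

Derivation:
Round 1: pos1(id23) recv 32: fwd; pos2(id90) recv 23: drop; pos3(id86) recv 90: fwd; pos0(id32) recv 86: fwd
After round 1: 3 messages still in flight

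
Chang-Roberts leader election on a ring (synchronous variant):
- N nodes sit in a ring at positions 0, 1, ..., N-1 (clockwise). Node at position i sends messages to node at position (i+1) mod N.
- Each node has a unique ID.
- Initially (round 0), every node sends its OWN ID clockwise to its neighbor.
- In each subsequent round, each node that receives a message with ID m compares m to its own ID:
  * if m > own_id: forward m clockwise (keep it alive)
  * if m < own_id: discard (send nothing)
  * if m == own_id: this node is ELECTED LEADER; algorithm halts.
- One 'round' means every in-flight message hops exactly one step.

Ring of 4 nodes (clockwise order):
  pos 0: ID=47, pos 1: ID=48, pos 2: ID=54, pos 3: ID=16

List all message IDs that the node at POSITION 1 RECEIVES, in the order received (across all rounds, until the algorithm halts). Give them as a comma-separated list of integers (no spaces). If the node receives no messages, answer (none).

Answer: 47,54

Derivation:
Round 1: pos1(id48) recv 47: drop; pos2(id54) recv 48: drop; pos3(id16) recv 54: fwd; pos0(id47) recv 16: drop
Round 2: pos0(id47) recv 54: fwd
Round 3: pos1(id48) recv 54: fwd
Round 4: pos2(id54) recv 54: ELECTED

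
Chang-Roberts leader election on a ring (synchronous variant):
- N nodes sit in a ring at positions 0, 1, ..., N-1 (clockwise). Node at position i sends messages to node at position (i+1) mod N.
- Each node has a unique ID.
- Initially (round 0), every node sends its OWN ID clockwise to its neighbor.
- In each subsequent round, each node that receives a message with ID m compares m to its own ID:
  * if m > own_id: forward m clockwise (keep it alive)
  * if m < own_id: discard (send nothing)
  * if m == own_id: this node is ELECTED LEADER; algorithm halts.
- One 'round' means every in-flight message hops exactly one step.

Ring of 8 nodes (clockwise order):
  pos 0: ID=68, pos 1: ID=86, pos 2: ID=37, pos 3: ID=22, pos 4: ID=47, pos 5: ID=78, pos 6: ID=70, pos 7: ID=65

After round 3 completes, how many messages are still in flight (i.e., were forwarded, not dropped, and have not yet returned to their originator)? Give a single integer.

Round 1: pos1(id86) recv 68: drop; pos2(id37) recv 86: fwd; pos3(id22) recv 37: fwd; pos4(id47) recv 22: drop; pos5(id78) recv 47: drop; pos6(id70) recv 78: fwd; pos7(id65) recv 70: fwd; pos0(id68) recv 65: drop
Round 2: pos3(id22) recv 86: fwd; pos4(id47) recv 37: drop; pos7(id65) recv 78: fwd; pos0(id68) recv 70: fwd
Round 3: pos4(id47) recv 86: fwd; pos0(id68) recv 78: fwd; pos1(id86) recv 70: drop
After round 3: 2 messages still in flight

Answer: 2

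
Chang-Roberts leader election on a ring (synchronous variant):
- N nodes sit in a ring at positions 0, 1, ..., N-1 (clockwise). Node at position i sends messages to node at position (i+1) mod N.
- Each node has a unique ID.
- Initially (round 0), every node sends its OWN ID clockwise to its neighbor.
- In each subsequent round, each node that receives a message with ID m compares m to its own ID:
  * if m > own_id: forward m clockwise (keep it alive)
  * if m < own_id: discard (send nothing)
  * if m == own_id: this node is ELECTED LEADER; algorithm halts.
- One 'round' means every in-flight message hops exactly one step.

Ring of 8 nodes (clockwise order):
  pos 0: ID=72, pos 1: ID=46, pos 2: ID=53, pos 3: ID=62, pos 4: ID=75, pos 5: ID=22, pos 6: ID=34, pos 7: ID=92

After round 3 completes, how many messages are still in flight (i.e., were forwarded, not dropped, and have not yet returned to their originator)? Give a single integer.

Answer: 2

Derivation:
Round 1: pos1(id46) recv 72: fwd; pos2(id53) recv 46: drop; pos3(id62) recv 53: drop; pos4(id75) recv 62: drop; pos5(id22) recv 75: fwd; pos6(id34) recv 22: drop; pos7(id92) recv 34: drop; pos0(id72) recv 92: fwd
Round 2: pos2(id53) recv 72: fwd; pos6(id34) recv 75: fwd; pos1(id46) recv 92: fwd
Round 3: pos3(id62) recv 72: fwd; pos7(id92) recv 75: drop; pos2(id53) recv 92: fwd
After round 3: 2 messages still in flight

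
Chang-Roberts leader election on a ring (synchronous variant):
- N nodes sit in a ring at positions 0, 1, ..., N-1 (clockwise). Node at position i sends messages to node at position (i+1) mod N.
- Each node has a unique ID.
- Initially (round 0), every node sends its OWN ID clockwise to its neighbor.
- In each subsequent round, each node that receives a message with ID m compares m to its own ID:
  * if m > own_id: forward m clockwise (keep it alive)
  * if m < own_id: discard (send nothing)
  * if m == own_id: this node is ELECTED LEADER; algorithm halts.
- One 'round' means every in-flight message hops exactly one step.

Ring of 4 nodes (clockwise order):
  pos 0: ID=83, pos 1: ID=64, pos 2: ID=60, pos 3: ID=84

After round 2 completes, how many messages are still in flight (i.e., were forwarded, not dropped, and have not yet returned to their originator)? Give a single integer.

Answer: 2

Derivation:
Round 1: pos1(id64) recv 83: fwd; pos2(id60) recv 64: fwd; pos3(id84) recv 60: drop; pos0(id83) recv 84: fwd
Round 2: pos2(id60) recv 83: fwd; pos3(id84) recv 64: drop; pos1(id64) recv 84: fwd
After round 2: 2 messages still in flight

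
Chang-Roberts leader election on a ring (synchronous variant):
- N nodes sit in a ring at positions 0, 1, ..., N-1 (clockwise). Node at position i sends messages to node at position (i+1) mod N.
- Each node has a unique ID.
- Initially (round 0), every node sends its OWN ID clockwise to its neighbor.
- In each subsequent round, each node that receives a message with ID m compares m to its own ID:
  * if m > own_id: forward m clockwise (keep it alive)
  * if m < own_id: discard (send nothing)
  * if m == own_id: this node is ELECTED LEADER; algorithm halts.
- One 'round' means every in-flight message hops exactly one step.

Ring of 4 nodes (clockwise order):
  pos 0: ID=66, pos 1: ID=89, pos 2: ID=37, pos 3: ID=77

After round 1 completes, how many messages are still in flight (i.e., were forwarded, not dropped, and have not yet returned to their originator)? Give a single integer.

Round 1: pos1(id89) recv 66: drop; pos2(id37) recv 89: fwd; pos3(id77) recv 37: drop; pos0(id66) recv 77: fwd
After round 1: 2 messages still in flight

Answer: 2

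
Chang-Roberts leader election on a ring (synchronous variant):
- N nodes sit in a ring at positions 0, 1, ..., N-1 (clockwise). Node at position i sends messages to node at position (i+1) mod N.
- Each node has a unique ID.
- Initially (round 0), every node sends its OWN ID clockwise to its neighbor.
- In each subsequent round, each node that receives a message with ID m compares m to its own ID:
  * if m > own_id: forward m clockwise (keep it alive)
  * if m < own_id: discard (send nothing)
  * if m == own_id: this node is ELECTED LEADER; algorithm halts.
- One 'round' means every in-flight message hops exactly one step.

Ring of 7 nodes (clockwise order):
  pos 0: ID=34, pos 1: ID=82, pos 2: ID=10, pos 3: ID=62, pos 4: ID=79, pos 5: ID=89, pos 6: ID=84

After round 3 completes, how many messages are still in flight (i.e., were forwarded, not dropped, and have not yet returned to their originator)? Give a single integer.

Round 1: pos1(id82) recv 34: drop; pos2(id10) recv 82: fwd; pos3(id62) recv 10: drop; pos4(id79) recv 62: drop; pos5(id89) recv 79: drop; pos6(id84) recv 89: fwd; pos0(id34) recv 84: fwd
Round 2: pos3(id62) recv 82: fwd; pos0(id34) recv 89: fwd; pos1(id82) recv 84: fwd
Round 3: pos4(id79) recv 82: fwd; pos1(id82) recv 89: fwd; pos2(id10) recv 84: fwd
After round 3: 3 messages still in flight

Answer: 3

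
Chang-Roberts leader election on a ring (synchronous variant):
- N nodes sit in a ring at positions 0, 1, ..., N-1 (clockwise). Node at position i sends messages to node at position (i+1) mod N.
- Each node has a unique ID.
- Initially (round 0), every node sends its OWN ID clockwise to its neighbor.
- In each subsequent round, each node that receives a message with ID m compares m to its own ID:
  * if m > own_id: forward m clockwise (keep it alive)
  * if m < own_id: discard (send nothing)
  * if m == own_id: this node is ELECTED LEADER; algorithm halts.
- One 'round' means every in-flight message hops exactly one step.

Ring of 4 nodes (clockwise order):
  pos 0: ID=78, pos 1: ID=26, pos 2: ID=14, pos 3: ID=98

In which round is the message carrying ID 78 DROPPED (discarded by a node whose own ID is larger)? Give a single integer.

Answer: 3

Derivation:
Round 1: pos1(id26) recv 78: fwd; pos2(id14) recv 26: fwd; pos3(id98) recv 14: drop; pos0(id78) recv 98: fwd
Round 2: pos2(id14) recv 78: fwd; pos3(id98) recv 26: drop; pos1(id26) recv 98: fwd
Round 3: pos3(id98) recv 78: drop; pos2(id14) recv 98: fwd
Round 4: pos3(id98) recv 98: ELECTED
Message ID 78 originates at pos 0; dropped at pos 3 in round 3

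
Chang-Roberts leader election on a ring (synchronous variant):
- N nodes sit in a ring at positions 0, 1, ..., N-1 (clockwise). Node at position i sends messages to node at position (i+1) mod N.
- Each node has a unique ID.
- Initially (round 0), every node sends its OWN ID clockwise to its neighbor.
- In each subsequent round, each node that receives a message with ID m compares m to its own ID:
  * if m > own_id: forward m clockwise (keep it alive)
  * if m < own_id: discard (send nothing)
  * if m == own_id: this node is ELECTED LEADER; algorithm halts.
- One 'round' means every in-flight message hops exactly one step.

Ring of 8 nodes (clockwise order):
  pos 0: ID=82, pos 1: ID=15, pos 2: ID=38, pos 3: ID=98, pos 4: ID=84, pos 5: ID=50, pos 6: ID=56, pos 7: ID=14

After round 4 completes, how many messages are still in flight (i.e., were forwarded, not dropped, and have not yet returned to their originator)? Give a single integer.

Round 1: pos1(id15) recv 82: fwd; pos2(id38) recv 15: drop; pos3(id98) recv 38: drop; pos4(id84) recv 98: fwd; pos5(id50) recv 84: fwd; pos6(id56) recv 50: drop; pos7(id14) recv 56: fwd; pos0(id82) recv 14: drop
Round 2: pos2(id38) recv 82: fwd; pos5(id50) recv 98: fwd; pos6(id56) recv 84: fwd; pos0(id82) recv 56: drop
Round 3: pos3(id98) recv 82: drop; pos6(id56) recv 98: fwd; pos7(id14) recv 84: fwd
Round 4: pos7(id14) recv 98: fwd; pos0(id82) recv 84: fwd
After round 4: 2 messages still in flight

Answer: 2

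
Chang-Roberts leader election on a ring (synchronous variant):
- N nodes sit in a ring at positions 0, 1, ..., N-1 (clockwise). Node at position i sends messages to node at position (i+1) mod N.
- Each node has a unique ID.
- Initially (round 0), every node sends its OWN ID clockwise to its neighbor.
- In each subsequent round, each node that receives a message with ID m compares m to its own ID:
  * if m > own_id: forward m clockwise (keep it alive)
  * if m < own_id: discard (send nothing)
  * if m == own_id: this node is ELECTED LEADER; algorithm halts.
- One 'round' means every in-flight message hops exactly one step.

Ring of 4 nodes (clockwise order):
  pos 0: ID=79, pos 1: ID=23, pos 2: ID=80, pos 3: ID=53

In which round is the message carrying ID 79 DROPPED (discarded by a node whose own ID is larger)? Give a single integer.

Answer: 2

Derivation:
Round 1: pos1(id23) recv 79: fwd; pos2(id80) recv 23: drop; pos3(id53) recv 80: fwd; pos0(id79) recv 53: drop
Round 2: pos2(id80) recv 79: drop; pos0(id79) recv 80: fwd
Round 3: pos1(id23) recv 80: fwd
Round 4: pos2(id80) recv 80: ELECTED
Message ID 79 originates at pos 0; dropped at pos 2 in round 2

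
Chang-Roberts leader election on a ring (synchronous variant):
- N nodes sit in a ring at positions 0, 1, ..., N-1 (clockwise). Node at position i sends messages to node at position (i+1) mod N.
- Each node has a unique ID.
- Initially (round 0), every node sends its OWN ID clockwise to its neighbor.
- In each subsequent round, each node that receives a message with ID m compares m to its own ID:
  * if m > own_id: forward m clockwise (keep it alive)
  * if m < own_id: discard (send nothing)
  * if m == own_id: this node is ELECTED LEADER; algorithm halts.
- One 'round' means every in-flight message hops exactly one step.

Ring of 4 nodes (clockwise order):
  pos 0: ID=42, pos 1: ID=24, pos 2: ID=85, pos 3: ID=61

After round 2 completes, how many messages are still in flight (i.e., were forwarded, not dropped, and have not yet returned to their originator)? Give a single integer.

Answer: 2

Derivation:
Round 1: pos1(id24) recv 42: fwd; pos2(id85) recv 24: drop; pos3(id61) recv 85: fwd; pos0(id42) recv 61: fwd
Round 2: pos2(id85) recv 42: drop; pos0(id42) recv 85: fwd; pos1(id24) recv 61: fwd
After round 2: 2 messages still in flight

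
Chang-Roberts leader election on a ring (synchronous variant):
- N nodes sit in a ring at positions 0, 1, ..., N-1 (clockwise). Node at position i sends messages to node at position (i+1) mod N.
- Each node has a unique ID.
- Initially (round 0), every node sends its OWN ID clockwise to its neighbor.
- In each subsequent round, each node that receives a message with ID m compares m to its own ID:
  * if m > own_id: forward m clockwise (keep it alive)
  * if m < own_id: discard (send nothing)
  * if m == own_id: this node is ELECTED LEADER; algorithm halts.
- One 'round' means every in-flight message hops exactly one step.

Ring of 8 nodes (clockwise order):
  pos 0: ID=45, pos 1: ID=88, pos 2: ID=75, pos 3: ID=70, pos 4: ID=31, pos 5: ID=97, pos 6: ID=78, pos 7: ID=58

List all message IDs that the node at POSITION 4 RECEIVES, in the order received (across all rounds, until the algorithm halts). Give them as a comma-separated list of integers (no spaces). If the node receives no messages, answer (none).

Answer: 70,75,88,97

Derivation:
Round 1: pos1(id88) recv 45: drop; pos2(id75) recv 88: fwd; pos3(id70) recv 75: fwd; pos4(id31) recv 70: fwd; pos5(id97) recv 31: drop; pos6(id78) recv 97: fwd; pos7(id58) recv 78: fwd; pos0(id45) recv 58: fwd
Round 2: pos3(id70) recv 88: fwd; pos4(id31) recv 75: fwd; pos5(id97) recv 70: drop; pos7(id58) recv 97: fwd; pos0(id45) recv 78: fwd; pos1(id88) recv 58: drop
Round 3: pos4(id31) recv 88: fwd; pos5(id97) recv 75: drop; pos0(id45) recv 97: fwd; pos1(id88) recv 78: drop
Round 4: pos5(id97) recv 88: drop; pos1(id88) recv 97: fwd
Round 5: pos2(id75) recv 97: fwd
Round 6: pos3(id70) recv 97: fwd
Round 7: pos4(id31) recv 97: fwd
Round 8: pos5(id97) recv 97: ELECTED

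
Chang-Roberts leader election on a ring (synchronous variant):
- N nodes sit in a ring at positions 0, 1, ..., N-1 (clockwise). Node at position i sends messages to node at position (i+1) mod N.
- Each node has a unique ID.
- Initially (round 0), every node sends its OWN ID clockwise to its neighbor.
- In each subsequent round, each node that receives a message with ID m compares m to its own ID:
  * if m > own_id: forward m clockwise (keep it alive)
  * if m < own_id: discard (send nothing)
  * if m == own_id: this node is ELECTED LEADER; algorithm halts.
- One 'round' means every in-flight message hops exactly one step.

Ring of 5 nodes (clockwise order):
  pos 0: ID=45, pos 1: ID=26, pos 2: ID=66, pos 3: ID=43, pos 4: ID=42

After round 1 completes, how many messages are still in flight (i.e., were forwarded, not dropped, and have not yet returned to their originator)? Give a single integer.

Round 1: pos1(id26) recv 45: fwd; pos2(id66) recv 26: drop; pos3(id43) recv 66: fwd; pos4(id42) recv 43: fwd; pos0(id45) recv 42: drop
After round 1: 3 messages still in flight

Answer: 3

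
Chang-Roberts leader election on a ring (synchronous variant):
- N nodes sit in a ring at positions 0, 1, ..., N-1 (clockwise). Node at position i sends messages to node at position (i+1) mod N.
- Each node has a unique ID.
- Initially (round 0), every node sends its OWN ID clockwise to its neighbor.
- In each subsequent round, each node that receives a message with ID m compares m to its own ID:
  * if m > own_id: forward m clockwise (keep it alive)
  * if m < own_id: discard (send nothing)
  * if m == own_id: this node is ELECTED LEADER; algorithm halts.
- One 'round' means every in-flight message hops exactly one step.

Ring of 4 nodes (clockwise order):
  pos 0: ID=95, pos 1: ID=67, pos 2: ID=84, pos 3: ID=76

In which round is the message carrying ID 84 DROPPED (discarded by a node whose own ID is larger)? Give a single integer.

Round 1: pos1(id67) recv 95: fwd; pos2(id84) recv 67: drop; pos3(id76) recv 84: fwd; pos0(id95) recv 76: drop
Round 2: pos2(id84) recv 95: fwd; pos0(id95) recv 84: drop
Round 3: pos3(id76) recv 95: fwd
Round 4: pos0(id95) recv 95: ELECTED
Message ID 84 originates at pos 2; dropped at pos 0 in round 2

Answer: 2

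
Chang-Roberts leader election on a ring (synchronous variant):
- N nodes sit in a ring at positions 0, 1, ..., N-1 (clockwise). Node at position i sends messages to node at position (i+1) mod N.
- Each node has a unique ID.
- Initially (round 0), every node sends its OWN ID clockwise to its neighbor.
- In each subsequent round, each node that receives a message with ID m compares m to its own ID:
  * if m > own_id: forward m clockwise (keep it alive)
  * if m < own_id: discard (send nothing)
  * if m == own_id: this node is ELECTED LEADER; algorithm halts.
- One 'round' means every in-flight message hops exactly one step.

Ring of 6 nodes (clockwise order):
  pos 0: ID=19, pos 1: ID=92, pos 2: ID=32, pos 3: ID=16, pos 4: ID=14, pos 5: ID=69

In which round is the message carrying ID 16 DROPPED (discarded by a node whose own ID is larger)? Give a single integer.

Answer: 2

Derivation:
Round 1: pos1(id92) recv 19: drop; pos2(id32) recv 92: fwd; pos3(id16) recv 32: fwd; pos4(id14) recv 16: fwd; pos5(id69) recv 14: drop; pos0(id19) recv 69: fwd
Round 2: pos3(id16) recv 92: fwd; pos4(id14) recv 32: fwd; pos5(id69) recv 16: drop; pos1(id92) recv 69: drop
Round 3: pos4(id14) recv 92: fwd; pos5(id69) recv 32: drop
Round 4: pos5(id69) recv 92: fwd
Round 5: pos0(id19) recv 92: fwd
Round 6: pos1(id92) recv 92: ELECTED
Message ID 16 originates at pos 3; dropped at pos 5 in round 2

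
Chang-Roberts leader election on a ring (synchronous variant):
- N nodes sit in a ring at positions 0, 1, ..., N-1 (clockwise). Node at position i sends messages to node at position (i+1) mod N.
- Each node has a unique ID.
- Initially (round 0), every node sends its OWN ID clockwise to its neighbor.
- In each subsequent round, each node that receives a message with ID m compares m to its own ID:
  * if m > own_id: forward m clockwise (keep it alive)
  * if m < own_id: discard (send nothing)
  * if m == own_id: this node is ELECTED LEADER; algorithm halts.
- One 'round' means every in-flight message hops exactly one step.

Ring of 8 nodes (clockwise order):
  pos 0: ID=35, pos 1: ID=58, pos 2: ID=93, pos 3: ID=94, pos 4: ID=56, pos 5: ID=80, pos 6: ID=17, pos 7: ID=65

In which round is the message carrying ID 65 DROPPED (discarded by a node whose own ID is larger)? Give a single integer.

Answer: 3

Derivation:
Round 1: pos1(id58) recv 35: drop; pos2(id93) recv 58: drop; pos3(id94) recv 93: drop; pos4(id56) recv 94: fwd; pos5(id80) recv 56: drop; pos6(id17) recv 80: fwd; pos7(id65) recv 17: drop; pos0(id35) recv 65: fwd
Round 2: pos5(id80) recv 94: fwd; pos7(id65) recv 80: fwd; pos1(id58) recv 65: fwd
Round 3: pos6(id17) recv 94: fwd; pos0(id35) recv 80: fwd; pos2(id93) recv 65: drop
Round 4: pos7(id65) recv 94: fwd; pos1(id58) recv 80: fwd
Round 5: pos0(id35) recv 94: fwd; pos2(id93) recv 80: drop
Round 6: pos1(id58) recv 94: fwd
Round 7: pos2(id93) recv 94: fwd
Round 8: pos3(id94) recv 94: ELECTED
Message ID 65 originates at pos 7; dropped at pos 2 in round 3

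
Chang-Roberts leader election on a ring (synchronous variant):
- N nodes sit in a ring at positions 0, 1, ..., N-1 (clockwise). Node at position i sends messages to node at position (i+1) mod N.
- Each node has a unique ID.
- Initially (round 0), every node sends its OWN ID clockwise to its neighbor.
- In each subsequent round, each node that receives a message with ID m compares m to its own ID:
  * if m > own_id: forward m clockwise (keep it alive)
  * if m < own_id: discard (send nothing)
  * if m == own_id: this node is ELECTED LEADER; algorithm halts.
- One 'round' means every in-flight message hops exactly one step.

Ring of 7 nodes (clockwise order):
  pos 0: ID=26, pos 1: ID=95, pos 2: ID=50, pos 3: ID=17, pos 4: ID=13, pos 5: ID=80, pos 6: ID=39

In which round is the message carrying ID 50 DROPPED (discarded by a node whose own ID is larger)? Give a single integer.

Round 1: pos1(id95) recv 26: drop; pos2(id50) recv 95: fwd; pos3(id17) recv 50: fwd; pos4(id13) recv 17: fwd; pos5(id80) recv 13: drop; pos6(id39) recv 80: fwd; pos0(id26) recv 39: fwd
Round 2: pos3(id17) recv 95: fwd; pos4(id13) recv 50: fwd; pos5(id80) recv 17: drop; pos0(id26) recv 80: fwd; pos1(id95) recv 39: drop
Round 3: pos4(id13) recv 95: fwd; pos5(id80) recv 50: drop; pos1(id95) recv 80: drop
Round 4: pos5(id80) recv 95: fwd
Round 5: pos6(id39) recv 95: fwd
Round 6: pos0(id26) recv 95: fwd
Round 7: pos1(id95) recv 95: ELECTED
Message ID 50 originates at pos 2; dropped at pos 5 in round 3

Answer: 3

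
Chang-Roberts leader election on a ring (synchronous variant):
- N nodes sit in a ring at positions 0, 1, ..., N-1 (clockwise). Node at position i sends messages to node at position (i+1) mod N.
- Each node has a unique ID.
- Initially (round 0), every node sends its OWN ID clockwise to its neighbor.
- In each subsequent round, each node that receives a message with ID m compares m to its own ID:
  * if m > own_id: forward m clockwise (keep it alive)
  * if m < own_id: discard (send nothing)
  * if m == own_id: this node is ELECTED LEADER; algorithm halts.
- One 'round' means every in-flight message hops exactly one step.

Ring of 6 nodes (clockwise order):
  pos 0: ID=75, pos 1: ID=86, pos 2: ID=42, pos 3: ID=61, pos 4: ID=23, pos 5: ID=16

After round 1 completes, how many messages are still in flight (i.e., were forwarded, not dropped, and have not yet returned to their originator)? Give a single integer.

Answer: 3

Derivation:
Round 1: pos1(id86) recv 75: drop; pos2(id42) recv 86: fwd; pos3(id61) recv 42: drop; pos4(id23) recv 61: fwd; pos5(id16) recv 23: fwd; pos0(id75) recv 16: drop
After round 1: 3 messages still in flight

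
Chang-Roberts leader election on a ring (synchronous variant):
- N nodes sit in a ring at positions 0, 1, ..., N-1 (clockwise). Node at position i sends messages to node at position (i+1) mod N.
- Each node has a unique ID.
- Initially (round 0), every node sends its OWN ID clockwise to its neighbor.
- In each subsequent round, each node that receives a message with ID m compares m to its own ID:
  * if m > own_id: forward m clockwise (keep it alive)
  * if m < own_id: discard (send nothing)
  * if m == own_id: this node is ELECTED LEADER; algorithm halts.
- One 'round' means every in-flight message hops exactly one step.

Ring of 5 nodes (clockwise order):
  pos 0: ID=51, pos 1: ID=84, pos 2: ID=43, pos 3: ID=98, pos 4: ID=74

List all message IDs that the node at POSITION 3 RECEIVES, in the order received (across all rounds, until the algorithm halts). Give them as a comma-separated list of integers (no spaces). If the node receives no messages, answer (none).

Answer: 43,84,98

Derivation:
Round 1: pos1(id84) recv 51: drop; pos2(id43) recv 84: fwd; pos3(id98) recv 43: drop; pos4(id74) recv 98: fwd; pos0(id51) recv 74: fwd
Round 2: pos3(id98) recv 84: drop; pos0(id51) recv 98: fwd; pos1(id84) recv 74: drop
Round 3: pos1(id84) recv 98: fwd
Round 4: pos2(id43) recv 98: fwd
Round 5: pos3(id98) recv 98: ELECTED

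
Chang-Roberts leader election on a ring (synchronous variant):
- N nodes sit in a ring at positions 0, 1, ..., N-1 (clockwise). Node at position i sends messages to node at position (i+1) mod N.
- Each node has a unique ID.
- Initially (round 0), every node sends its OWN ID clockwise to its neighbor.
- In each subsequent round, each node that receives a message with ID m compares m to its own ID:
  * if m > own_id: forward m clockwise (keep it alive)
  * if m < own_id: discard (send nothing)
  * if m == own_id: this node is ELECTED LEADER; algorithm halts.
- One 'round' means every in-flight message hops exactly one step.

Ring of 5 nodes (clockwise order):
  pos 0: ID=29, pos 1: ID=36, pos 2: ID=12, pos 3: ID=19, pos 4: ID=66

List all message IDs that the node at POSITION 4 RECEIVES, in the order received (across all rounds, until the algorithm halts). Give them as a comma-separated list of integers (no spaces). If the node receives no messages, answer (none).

Round 1: pos1(id36) recv 29: drop; pos2(id12) recv 36: fwd; pos3(id19) recv 12: drop; pos4(id66) recv 19: drop; pos0(id29) recv 66: fwd
Round 2: pos3(id19) recv 36: fwd; pos1(id36) recv 66: fwd
Round 3: pos4(id66) recv 36: drop; pos2(id12) recv 66: fwd
Round 4: pos3(id19) recv 66: fwd
Round 5: pos4(id66) recv 66: ELECTED

Answer: 19,36,66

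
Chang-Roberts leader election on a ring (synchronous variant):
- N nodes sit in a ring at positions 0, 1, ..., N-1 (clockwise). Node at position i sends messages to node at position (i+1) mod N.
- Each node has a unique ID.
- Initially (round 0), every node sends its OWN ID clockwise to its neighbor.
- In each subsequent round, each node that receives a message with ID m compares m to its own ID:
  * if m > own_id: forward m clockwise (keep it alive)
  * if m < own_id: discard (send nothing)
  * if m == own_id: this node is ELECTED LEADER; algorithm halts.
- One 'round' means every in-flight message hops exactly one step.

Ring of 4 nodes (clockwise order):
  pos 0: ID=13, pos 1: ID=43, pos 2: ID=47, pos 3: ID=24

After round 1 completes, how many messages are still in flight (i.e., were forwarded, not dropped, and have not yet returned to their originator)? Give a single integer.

Round 1: pos1(id43) recv 13: drop; pos2(id47) recv 43: drop; pos3(id24) recv 47: fwd; pos0(id13) recv 24: fwd
After round 1: 2 messages still in flight

Answer: 2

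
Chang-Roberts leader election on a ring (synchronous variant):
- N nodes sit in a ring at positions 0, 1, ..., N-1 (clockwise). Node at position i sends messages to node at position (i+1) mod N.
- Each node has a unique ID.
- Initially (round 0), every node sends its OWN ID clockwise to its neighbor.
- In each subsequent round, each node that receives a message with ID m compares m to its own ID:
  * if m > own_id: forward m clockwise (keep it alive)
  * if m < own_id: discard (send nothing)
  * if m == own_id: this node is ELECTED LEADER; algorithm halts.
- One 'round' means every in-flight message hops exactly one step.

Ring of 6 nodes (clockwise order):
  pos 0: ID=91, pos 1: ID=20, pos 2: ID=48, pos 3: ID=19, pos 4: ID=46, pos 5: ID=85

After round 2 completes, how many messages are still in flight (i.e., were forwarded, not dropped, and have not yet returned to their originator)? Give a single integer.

Round 1: pos1(id20) recv 91: fwd; pos2(id48) recv 20: drop; pos3(id19) recv 48: fwd; pos4(id46) recv 19: drop; pos5(id85) recv 46: drop; pos0(id91) recv 85: drop
Round 2: pos2(id48) recv 91: fwd; pos4(id46) recv 48: fwd
After round 2: 2 messages still in flight

Answer: 2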